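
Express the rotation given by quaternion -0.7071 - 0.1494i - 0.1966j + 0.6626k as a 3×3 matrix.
[[0.0446, 0.9958, 0.08], [-0.8783, 0.0773, -0.4718], [-0.476, -0.0493, 0.8781]]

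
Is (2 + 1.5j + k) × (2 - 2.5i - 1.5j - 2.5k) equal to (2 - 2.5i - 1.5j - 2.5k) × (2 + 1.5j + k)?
No: pq = 8.75 - 7.25i - 2.5j + 0.75k ≠ 8.75 - 2.75i + 2.5j - 6.75k = qp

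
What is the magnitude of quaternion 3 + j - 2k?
√14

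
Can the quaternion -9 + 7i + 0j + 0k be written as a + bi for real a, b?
Yes. The quaternion -9 + 7i has j- and k-coefficients y = z = 0, so it lies in the complex subalgebra spanned by 1 and i.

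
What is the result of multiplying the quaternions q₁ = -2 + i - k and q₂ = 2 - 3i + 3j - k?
-2 + 11i - 2j + 3k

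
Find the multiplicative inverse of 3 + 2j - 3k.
0.1364 - 0.0909j + 0.1364k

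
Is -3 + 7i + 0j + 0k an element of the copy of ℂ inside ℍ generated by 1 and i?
Yes. The quaternion -3 + 7i has j- and k-coefficients y = z = 0, so it lies in the complex subalgebra spanned by 1 and i.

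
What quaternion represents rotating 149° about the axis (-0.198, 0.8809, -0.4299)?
0.2672 - 0.1908i + 0.8489j - 0.4143k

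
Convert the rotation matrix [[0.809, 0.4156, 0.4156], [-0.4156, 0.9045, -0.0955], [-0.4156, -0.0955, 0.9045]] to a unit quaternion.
0.9511 + 0.2185j - 0.2185k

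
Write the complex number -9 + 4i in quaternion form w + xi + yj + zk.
-9 + 4i + 0j + 0k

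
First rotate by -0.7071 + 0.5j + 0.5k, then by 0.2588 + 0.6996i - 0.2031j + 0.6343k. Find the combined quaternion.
-0.3986 - 0.9134i - 0.0768j + 0.0307k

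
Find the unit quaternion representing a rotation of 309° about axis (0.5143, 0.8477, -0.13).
-0.9026 + 0.2214i + 0.3649j - 0.056k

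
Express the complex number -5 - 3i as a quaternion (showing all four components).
-5 - 3i + 0j + 0k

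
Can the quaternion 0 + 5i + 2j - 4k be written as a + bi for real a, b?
No. The quaternion 5i + 2j - 4k has j-coefficient y = 2 and k-coefficient z = -4, not both zero, so it does not lie in the complex subalgebra spanned by 1 and i.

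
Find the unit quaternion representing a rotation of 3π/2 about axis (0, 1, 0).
-0.7071 + 0.7071j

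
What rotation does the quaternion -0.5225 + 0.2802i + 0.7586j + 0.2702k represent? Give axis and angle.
axis = (0.3286, 0.8897, 0.3169), θ = 243°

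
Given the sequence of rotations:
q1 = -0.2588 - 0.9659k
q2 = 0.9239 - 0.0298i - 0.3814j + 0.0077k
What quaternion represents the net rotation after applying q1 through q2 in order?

q2 · q1 = -0.2317 + 0.3761i + 0.0699j - 0.8944k
-0.2317 + 0.3761i + 0.0699j - 0.8944k


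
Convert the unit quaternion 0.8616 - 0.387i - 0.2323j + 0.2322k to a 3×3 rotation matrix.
[[0.7842, -0.2203, -0.58], [0.5799, 0.5926, 0.559], [0.2206, -0.7748, 0.5925]]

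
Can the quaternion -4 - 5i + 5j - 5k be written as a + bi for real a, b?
No. The quaternion -4 - 5i + 5j - 5k has j-coefficient y = 5 and k-coefficient z = -5, not both zero, so it does not lie in the complex subalgebra spanned by 1 and i.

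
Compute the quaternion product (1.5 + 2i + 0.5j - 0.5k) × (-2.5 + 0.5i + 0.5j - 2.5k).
-6.25 - 5.25i + 4.25j - 1.75k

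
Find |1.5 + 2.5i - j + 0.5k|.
3.122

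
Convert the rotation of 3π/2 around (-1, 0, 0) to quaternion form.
-0.7071 - 0.7071i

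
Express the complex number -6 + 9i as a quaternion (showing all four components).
-6 + 9i + 0j + 0k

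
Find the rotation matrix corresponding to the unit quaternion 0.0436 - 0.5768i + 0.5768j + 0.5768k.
[[-0.3308, -0.7157, -0.6151], [-0.6151, -0.3308, 0.7157], [-0.7157, 0.6151, -0.3308]]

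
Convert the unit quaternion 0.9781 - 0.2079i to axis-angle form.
axis = (-1, 0, 0), θ = 24°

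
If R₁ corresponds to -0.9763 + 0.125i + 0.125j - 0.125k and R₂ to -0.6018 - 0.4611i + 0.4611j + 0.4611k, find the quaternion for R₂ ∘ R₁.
0.6452 + 0.2597i - 0.5254j - 0.4902k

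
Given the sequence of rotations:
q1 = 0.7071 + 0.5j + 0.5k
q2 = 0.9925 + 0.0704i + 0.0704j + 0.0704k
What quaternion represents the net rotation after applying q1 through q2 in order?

q2 · q1 = 0.6314 + 0.0498i + 0.5108j + 0.5812k
0.6314 + 0.0498i + 0.5108j + 0.5812k


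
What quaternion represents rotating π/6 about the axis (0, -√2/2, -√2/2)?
0.9659 - 0.183j - 0.183k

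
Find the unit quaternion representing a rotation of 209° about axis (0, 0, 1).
-0.2504 + 0.9681k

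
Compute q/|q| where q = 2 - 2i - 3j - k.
0.4714 - 0.4714i - 0.7071j - 0.2357k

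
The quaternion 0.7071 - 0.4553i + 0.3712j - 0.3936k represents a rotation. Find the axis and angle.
axis = (-0.6439, 0.525, -0.5566), θ = π/2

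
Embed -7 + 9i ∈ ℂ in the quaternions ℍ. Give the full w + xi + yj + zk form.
-7 + 9i + 0j + 0k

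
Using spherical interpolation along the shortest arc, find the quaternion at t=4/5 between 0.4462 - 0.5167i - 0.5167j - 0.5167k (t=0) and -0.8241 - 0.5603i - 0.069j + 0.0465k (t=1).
0.9033 + 0.3706i - 0.0889j - 0.1969k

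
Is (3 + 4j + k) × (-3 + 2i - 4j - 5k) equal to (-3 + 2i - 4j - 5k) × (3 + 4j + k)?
No: pq = 12 - 10i - 22j - 26k ≠ 12 + 22i - 26j - 10k = qp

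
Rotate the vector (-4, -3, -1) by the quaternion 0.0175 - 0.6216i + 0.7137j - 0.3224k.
(3.109, 3.975, 0.734)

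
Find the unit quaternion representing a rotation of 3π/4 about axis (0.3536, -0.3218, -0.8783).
0.3827 + 0.3267i - 0.2973j - 0.8114k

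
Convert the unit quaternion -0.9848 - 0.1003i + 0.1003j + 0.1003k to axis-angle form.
axis = (-√3/3, √3/3, √3/3), θ = 340°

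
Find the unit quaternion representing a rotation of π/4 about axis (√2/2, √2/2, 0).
0.9239 + 0.2706i + 0.2706j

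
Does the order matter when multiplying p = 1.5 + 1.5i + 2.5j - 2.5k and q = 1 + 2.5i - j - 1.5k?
Yes: pq = -3.5 - i - 3j - 12.5k ≠ -3.5 + 11.5i + 5j + 3k = qp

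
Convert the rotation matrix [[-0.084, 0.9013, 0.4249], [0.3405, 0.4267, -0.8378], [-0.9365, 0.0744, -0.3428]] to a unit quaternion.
0.5 + 0.4561i + 0.6807j - 0.2804k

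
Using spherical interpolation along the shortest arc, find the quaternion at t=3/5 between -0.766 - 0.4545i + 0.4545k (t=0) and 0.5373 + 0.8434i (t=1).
-0.6632 - 0.7231i + 0.1931k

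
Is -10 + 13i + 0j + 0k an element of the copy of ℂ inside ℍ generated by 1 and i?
Yes. The quaternion -10 + 13i has j- and k-coefficients y = z = 0, so it lies in the complex subalgebra spanned by 1 and i.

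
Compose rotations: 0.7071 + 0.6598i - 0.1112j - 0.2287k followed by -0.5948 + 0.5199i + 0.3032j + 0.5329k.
-0.608 - 0.0349i + 0.751j + 0.255k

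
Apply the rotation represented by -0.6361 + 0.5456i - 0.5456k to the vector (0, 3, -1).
(-1.487, -1.266, -2.487)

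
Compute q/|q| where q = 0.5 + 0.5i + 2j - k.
0.2132 + 0.2132i + 0.8528j - 0.4264k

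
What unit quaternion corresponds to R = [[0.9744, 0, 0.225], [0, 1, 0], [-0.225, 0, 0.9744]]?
0.9936 + 0.1132j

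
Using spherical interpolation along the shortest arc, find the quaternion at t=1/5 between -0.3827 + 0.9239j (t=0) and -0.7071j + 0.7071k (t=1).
-0.3206 + 0.9337j - 0.1596k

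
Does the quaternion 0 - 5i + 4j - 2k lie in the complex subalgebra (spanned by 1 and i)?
No. The quaternion -5i + 4j - 2k has j-coefficient y = 4 and k-coefficient z = -2, not both zero, so it does not lie in the complex subalgebra spanned by 1 and i.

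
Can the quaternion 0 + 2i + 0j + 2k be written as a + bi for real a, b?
No. The quaternion 2i + 2k has j-coefficient y = 0 and k-coefficient z = 2, not both zero, so it does not lie in the complex subalgebra spanned by 1 and i.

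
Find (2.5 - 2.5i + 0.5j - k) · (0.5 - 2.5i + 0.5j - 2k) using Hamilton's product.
-7.25 - 8i - j - 5.5k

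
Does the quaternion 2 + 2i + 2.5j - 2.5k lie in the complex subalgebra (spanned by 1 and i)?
No. The quaternion 2 + 2i + 2.5j - 2.5k has j-coefficient y = 2.5 and k-coefficient z = -2.5, not both zero, so it does not lie in the complex subalgebra spanned by 1 and i.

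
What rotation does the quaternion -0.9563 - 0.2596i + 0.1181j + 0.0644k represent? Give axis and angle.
axis = (-0.8879, 0.4039, 0.2203), θ = 326°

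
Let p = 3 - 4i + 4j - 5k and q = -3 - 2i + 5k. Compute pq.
8 + 26i + 18j + 38k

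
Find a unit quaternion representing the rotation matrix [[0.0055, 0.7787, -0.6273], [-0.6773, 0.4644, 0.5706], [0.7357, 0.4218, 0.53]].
0.7071 - 0.0526i - 0.4819j - 0.5148k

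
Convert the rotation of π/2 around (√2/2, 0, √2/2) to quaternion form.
0.7071 + 0.5i + 0.5k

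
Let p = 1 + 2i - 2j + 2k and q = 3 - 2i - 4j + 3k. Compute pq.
-7 + 6i - 20j - 3k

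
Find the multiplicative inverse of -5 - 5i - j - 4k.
-0.0746 + 0.0746i + 0.0149j + 0.0597k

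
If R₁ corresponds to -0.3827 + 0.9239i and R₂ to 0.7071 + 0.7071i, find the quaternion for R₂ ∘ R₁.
-0.9239 + 0.3827i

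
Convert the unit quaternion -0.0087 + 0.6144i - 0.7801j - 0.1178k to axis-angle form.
axis = (0.6144, -0.7801, -0.1178), θ = 181°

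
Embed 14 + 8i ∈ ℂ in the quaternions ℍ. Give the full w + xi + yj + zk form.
14 + 8i + 0j + 0k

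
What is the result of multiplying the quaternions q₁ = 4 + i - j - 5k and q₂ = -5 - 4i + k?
-11 - 22i + 24j + 25k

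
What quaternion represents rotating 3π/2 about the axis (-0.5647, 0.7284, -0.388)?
-0.7071 - 0.3993i + 0.5151j - 0.2744k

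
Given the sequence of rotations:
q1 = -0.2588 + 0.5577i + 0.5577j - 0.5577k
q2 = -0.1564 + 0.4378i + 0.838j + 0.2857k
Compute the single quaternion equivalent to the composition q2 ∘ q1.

q2 · q1 = -0.5117 - 0.8272i + 0.0994j - 0.2099k
-0.5117 - 0.8272i + 0.0994j - 0.2099k


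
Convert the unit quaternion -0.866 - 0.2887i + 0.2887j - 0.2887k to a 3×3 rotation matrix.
[[0.6666, -0.6667, -0.3333], [0.3333, 0.6666, -0.6667], [0.6667, 0.3333, 0.6666]]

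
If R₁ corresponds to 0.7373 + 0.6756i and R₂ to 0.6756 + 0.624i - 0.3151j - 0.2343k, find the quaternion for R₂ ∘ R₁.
0.0765 + 0.9165i - 0.3906j + 0.0401k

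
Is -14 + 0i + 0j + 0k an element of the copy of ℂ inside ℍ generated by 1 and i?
Yes. The quaternion -14 has j- and k-coefficients y = z = 0, so it lies in the complex subalgebra spanned by 1 and i.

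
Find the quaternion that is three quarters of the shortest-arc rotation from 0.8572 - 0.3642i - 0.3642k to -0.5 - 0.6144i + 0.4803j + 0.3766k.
0.6964 + 0.4022i - 0.4055j - 0.4345k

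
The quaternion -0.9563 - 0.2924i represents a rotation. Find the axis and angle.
axis = (-1, 0, 0), θ = 326°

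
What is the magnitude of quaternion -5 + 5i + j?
√51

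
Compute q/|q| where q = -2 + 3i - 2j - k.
-0.4714 + 0.7071i - 0.4714j - 0.2357k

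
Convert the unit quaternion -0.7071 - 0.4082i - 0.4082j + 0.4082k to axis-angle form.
axis = (-√3/3, -√3/3, √3/3), θ = 3π/2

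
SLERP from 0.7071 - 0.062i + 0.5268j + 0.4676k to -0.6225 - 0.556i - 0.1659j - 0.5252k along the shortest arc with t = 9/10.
0.6479 + 0.5027i + 0.2098j + 0.5325k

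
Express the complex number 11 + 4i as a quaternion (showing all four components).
11 + 4i + 0j + 0k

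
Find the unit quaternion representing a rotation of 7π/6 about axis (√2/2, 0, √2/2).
-0.2588 + 0.683i + 0.683k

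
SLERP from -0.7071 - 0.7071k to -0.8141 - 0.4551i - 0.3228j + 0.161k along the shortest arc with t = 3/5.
-0.8956 - 0.3123i - 0.2215j - 0.2264k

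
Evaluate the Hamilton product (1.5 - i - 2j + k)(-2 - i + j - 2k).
3.5i + 2.5j - 8k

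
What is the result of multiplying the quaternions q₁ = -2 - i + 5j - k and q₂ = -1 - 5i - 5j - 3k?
19 - 9i + 7j + 37k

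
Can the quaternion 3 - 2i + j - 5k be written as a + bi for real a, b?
No. The quaternion 3 - 2i + j - 5k has j-coefficient y = 1 and k-coefficient z = -5, not both zero, so it does not lie in the complex subalgebra spanned by 1 and i.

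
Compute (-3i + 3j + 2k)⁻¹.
0.1364i - 0.1364j - 0.0909k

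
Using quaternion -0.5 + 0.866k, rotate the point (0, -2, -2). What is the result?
(-1.732, 1, -2)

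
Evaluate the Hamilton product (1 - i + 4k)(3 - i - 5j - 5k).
22 + 16i - 14j + 12k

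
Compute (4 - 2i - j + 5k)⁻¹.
0.087 + 0.0435i + 0.0217j - 0.1087k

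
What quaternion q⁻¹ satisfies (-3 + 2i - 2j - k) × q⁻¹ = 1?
-0.1667 - 0.1111i + 0.1111j + 0.0556k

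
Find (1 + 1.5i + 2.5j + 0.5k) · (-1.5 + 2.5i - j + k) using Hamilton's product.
-3.25 + 3.25i - 5j - 7.5k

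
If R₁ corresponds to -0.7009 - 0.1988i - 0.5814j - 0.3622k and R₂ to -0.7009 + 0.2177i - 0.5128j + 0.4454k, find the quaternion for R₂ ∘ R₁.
0.3977 + 0.4314i + 0.7572j - 0.2868k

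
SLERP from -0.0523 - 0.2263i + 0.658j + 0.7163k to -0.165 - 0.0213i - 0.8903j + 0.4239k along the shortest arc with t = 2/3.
0.1077 - 0.0817i + 0.9905j - 0.0232k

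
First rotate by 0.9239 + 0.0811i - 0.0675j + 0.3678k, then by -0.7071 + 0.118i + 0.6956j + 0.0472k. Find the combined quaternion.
-0.6333 + 0.3107i + 0.6508j - 0.2808k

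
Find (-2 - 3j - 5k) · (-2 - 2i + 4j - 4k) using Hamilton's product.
-4 + 36i + 8j + 12k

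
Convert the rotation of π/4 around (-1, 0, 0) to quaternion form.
0.9239 - 0.3827i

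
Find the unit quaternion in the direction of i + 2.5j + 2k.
0.2981i + 0.7454j + 0.5963k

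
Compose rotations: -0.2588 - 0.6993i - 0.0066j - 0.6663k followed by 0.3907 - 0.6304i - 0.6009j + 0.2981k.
-0.3473 + 0.2923i - 0.4756j - 0.7535k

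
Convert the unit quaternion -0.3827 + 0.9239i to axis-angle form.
axis = (1, 0, 0), θ = 5π/4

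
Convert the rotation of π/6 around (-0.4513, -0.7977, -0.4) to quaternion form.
0.9659 - 0.1168i - 0.2065j - 0.1035k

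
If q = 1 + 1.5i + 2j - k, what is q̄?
1 - 1.5i - 2j + k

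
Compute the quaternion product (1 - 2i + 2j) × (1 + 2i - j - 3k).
7 - 6i - 5j - 5k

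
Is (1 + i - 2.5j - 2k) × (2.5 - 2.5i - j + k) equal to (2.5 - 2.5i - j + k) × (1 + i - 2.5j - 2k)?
No: pq = 4.5 - 4.5i - 3.25j - 11.25k ≠ 4.5 + 4.5i - 11.25j + 3.25k = qp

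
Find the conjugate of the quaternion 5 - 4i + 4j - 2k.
5 + 4i - 4j + 2k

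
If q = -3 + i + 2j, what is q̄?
-3 - i - 2j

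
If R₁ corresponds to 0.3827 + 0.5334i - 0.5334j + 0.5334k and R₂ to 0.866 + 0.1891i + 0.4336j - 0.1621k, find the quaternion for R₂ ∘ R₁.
0.5483 + 0.6791i - 0.4833j + 0.0677k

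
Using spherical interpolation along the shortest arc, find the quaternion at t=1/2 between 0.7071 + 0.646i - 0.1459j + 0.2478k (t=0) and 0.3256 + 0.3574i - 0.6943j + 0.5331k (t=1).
0.561 + 0.5451i - 0.4564j + 0.4242k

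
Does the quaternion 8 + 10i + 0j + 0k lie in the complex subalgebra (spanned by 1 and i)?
Yes. The quaternion 8 + 10i has j- and k-coefficients y = z = 0, so it lies in the complex subalgebra spanned by 1 and i.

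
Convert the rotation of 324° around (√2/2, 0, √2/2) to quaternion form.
-0.9511 + 0.2185i + 0.2185k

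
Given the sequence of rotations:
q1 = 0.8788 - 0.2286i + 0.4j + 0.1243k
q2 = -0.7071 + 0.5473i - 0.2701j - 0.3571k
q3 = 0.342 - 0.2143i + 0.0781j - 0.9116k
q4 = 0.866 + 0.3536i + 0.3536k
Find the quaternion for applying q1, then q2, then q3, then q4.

q2 · q1 = -0.3439 + 0.7519i - 0.5066j - 0.2445k
q3 · q2 · q1 = -0.1398 - 0.1501i - 0.9379j + 0.2797k
q4 · q3 · q2 · q1 = -0.1669 + 0.1522i - 0.9642j - 0.1389k
-0.1669 + 0.1522i - 0.9642j - 0.1389k


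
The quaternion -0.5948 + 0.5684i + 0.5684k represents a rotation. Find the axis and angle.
axis = (√2/2, 0, √2/2), θ = 253°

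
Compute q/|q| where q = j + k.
0.7071j + 0.7071k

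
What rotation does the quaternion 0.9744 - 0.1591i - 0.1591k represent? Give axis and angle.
axis = (-√2/2, 0, -√2/2), θ = 26°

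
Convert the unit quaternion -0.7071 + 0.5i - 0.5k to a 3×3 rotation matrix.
[[0.5, -0.7071, -0.5], [0.7071, 0, 0.7071], [-0.5, -0.7071, 0.5]]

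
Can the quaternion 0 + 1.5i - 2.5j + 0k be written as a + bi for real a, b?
No. The quaternion 1.5i - 2.5j has j-coefficient y = -2.5 and k-coefficient z = 0, not both zero, so it does not lie in the complex subalgebra spanned by 1 and i.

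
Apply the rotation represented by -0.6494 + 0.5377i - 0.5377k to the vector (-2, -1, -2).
(1.011, -2.637, 1.011)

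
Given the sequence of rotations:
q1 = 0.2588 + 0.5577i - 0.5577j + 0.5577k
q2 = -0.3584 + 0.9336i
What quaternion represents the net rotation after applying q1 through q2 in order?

q2 · q1 = -0.6134 + 0.0417i - 0.3208j - 0.7205k
-0.6134 + 0.0417i - 0.3208j - 0.7205k


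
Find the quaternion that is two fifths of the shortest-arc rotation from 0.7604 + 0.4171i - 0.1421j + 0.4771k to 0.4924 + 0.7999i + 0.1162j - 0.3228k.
0.7387 + 0.6506i - 0.0416j + 0.1709k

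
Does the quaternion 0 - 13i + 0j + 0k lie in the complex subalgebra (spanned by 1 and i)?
Yes. The quaternion -13i has j- and k-coefficients y = z = 0, so it lies in the complex subalgebra spanned by 1 and i.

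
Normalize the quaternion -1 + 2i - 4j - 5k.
-0.1474 + 0.2949i - 0.5898j - 0.7372k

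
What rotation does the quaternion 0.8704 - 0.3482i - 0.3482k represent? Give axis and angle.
axis = (-√2/2, 0, -√2/2), θ = 59°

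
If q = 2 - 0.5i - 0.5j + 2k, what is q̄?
2 + 0.5i + 0.5j - 2k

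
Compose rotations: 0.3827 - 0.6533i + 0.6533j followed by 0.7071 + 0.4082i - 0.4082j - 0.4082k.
0.804 - 0.0391i + 0.5724j - 0.1562k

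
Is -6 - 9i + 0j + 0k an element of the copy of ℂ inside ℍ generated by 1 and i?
Yes. The quaternion -6 - 9i has j- and k-coefficients y = z = 0, so it lies in the complex subalgebra spanned by 1 and i.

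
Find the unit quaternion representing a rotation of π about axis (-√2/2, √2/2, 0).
-0.7071i + 0.7071j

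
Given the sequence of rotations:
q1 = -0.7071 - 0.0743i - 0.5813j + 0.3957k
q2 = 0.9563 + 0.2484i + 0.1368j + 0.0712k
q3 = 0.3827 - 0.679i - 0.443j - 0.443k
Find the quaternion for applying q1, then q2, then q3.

q2 · q1 = -0.6064 - 0.1512i - 0.7562j + 0.1938k
q3 · q2 · q1 = -0.5839 - 0.067i + 0.1778j + 0.7893k
-0.5839 - 0.067i + 0.1778j + 0.7893k


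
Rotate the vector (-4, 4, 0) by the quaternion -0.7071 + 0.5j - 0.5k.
(-2.828, -0.828, -4.828)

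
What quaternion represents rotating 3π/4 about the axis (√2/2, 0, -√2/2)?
0.3827 + 0.6533i - 0.6533k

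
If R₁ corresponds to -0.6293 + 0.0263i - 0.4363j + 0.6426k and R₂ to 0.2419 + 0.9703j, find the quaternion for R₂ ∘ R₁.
0.2711 + 0.6299i - 0.7162j + 0.1299k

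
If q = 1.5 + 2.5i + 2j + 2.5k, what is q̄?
1.5 - 2.5i - 2j - 2.5k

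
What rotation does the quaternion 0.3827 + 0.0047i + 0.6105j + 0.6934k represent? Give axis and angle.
axis = (0.0051, 0.6608, 0.7505), θ = 3π/4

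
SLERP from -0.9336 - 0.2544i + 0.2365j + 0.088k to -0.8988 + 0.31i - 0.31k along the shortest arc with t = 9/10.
-0.9265 + 0.2562i + 0.026j - 0.2745k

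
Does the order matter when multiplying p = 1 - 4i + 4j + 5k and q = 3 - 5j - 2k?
Yes: pq = 33 + 5i - j + 33k ≠ 33 - 29i + 15j - 7k = qp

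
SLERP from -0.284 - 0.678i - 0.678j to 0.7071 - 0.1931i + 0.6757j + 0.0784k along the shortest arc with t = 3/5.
-0.6081 - 0.1851i - 0.7701j - 0.0528k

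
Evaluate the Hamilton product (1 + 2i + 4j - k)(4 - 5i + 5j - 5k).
-11 - 12i + 36j + 21k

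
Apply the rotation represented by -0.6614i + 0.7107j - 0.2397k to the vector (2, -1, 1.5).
(1.166, -2.401, -0.353)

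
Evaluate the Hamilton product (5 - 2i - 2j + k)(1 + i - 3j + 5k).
-4 - 4i - 6j + 34k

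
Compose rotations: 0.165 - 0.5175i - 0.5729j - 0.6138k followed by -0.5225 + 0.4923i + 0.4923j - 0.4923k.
0.1484 - 0.2326i + 0.9375j + 0.2122k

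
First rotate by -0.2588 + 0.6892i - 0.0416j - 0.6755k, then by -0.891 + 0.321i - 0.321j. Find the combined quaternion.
-0.004 - 0.4803i + 0.337j + 0.8098k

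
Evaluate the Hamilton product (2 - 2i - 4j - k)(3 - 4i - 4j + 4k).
-14 - 34i - 8j - 3k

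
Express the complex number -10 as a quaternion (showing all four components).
-10 + 0i + 0j + 0k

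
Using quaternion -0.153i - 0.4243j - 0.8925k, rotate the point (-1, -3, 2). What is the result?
(1.11, 3.305, -1.359)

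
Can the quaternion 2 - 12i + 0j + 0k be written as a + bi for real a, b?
Yes. The quaternion 2 - 12i has j- and k-coefficients y = z = 0, so it lies in the complex subalgebra spanned by 1 and i.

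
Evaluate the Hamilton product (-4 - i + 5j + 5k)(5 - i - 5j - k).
9 + 19i + 39j + 39k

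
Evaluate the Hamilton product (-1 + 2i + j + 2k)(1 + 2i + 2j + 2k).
-11 - 2i - j + 2k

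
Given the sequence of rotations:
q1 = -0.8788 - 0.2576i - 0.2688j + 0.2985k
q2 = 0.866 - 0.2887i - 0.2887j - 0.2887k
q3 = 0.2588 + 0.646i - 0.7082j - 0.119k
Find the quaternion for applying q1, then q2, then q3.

q2 · q1 = -0.8268 - 0.1332i + 0.1815j + 0.5154k
q3 · q2 · q1 = 0.0619 - 0.912i + 0.3154j + 0.2547k
0.0619 - 0.912i + 0.3154j + 0.2547k


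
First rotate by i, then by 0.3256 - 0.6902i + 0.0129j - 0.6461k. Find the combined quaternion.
0.6902 + 0.3256i - 0.6461j - 0.0129k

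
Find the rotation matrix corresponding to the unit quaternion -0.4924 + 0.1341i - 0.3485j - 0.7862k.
[[-0.4791, -0.8677, 0.1323], [0.6808, -0.2722, 0.68], [-0.5541, 0.4159, 0.7211]]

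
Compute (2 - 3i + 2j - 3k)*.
2 + 3i - 2j + 3k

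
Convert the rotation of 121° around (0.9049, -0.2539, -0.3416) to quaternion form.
0.4924 + 0.7876i - 0.221j - 0.2973k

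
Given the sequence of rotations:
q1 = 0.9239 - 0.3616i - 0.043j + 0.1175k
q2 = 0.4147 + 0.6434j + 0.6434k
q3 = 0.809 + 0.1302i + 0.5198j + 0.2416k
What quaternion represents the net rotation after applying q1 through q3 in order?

q2 · q1 = 0.3352 - 0.0467i + 0.344j + 0.8758k
q3 · q2 · q1 = -0.1131 + 0.378i + 0.3272j + 0.8586k
-0.1131 + 0.378i + 0.3272j + 0.8586k


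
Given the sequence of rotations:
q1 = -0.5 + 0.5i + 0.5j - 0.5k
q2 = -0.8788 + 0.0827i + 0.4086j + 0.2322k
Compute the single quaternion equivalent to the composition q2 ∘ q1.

q2 · q1 = 0.3099 - 0.8012i - 0.4863j + 0.1603k
0.3099 - 0.8012i - 0.4863j + 0.1603k


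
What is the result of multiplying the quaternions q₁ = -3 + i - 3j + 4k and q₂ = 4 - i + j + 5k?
-28 - 12i - 24j - k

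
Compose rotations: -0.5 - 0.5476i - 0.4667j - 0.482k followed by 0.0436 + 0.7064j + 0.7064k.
0.6484 - 0.0347i - 0.7604j + 0.0126k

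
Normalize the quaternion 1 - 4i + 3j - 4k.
0.1543 - 0.6172i + 0.4629j - 0.6172k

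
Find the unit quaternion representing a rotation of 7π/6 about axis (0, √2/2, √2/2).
-0.2588 + 0.683j + 0.683k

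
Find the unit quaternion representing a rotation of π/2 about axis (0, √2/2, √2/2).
0.7071 + 0.5j + 0.5k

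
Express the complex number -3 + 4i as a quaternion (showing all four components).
-3 + 4i + 0j + 0k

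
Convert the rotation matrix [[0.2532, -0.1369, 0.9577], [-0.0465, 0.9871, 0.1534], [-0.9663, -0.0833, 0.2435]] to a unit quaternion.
0.788 - 0.0751i + 0.6104j + 0.0287k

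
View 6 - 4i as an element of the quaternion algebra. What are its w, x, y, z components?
6 - 4i + 0j + 0k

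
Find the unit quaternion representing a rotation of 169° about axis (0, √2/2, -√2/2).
0.0958 + 0.7039j - 0.7039k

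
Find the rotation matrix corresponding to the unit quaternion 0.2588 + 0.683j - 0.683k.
[[-0.866, 0.3535, 0.3535], [-0.3535, 0.067, -0.933], [-0.3535, -0.933, 0.067]]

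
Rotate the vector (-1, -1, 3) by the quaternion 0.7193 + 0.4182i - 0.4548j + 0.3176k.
(-0.713, -3.197, -0.523)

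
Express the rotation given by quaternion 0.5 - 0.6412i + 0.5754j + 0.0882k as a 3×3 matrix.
[[0.3223, -0.8261, 0.4623], [-0.6497, 0.1622, 0.7427], [-0.6885, -0.5397, -0.4844]]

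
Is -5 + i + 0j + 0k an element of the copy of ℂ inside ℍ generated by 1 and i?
Yes. The quaternion -5 + i has j- and k-coefficients y = z = 0, so it lies in the complex subalgebra spanned by 1 and i.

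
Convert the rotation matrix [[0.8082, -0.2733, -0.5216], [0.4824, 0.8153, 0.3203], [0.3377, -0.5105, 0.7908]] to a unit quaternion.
0.9239 - 0.2248i - 0.2325j + 0.2045k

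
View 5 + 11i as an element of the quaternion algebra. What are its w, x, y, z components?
5 + 11i + 0j + 0k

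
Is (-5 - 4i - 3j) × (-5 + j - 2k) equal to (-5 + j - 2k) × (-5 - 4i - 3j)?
No: pq = 28 + 26i + 2j + 6k ≠ 28 + 14i + 18j + 14k = qp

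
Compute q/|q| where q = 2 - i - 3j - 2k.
0.4714 - 0.2357i - 0.7071j - 0.4714k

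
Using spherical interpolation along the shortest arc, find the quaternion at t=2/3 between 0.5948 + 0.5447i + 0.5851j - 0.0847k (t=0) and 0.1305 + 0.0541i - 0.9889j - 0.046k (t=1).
0.1403 + 0.1774i + 0.9741j + 0.0005k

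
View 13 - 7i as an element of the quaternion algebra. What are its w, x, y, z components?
13 - 7i + 0j + 0k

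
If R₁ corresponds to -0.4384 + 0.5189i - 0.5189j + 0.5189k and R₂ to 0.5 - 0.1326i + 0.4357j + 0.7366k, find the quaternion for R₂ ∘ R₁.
-0.3065 + 0.9259i + 0.0006j - 0.2208k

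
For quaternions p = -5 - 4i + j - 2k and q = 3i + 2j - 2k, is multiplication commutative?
No: pq = 6 - 13i - 24j - k ≠ 6 - 17i + 4j + 21k = qp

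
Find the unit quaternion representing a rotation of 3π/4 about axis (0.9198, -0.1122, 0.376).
0.3827 + 0.8498i - 0.1037j + 0.3474k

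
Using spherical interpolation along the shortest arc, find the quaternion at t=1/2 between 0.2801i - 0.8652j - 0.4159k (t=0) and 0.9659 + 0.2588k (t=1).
-0.649 + 0.1882i - 0.5813j - 0.4533k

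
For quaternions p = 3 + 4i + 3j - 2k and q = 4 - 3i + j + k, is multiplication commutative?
No: pq = 23 + 12i + 17j + 8k ≠ 23 + 2i + 13j - 18k = qp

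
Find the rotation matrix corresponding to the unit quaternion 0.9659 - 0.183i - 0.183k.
[[0.933, 0.3535, 0.067], [-0.3535, 0.866, 0.3535], [0.067, -0.3535, 0.933]]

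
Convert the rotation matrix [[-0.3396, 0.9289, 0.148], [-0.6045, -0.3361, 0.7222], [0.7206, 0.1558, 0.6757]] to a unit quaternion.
-0.5 + 0.2832i + 0.2863j + 0.7667k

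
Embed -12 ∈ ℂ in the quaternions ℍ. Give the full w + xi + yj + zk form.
-12 + 0i + 0j + 0k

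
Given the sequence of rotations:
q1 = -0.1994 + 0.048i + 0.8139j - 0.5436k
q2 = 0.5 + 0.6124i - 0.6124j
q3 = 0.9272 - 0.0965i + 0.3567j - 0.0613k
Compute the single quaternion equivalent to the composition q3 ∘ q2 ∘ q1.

q2 · q1 = 0.3693 + 0.2348i + 0.862j + 0.256k
q3 · q2 · q1 = 0.0733 + 0.3262i + 0.9413j + 0.0478k
0.0733 + 0.3262i + 0.9413j + 0.0478k


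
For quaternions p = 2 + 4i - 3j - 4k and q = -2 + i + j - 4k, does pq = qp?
No: pq = -21 + 10i + 20j + 7k ≠ -21 - 22i - 4j - 7k = qp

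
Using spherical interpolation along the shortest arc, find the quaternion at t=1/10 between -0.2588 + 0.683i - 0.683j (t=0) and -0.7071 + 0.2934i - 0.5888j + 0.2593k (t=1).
-0.3125 + 0.6553i - 0.6871j + 0.0279k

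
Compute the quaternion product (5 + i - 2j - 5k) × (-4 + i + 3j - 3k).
-30 + 22i + 21j + 10k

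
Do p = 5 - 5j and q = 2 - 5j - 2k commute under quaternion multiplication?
No: pq = -15 + 10i - 35j - 10k ≠ -15 - 10i - 35j - 10k = qp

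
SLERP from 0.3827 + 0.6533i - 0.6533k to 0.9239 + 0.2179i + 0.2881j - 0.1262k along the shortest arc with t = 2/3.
0.8194 + 0.4091i + 0.2098j - 0.3423k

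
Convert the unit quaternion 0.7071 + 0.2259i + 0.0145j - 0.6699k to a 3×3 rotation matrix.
[[0.102, 0.9539, -0.2822], [-0.9408, 0.0004, -0.3389], [-0.3232, 0.3, 0.8975]]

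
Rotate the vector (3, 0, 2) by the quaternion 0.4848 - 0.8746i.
(3, 1.696, -1.06)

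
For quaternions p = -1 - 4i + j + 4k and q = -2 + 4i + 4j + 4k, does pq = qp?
No: pq = -2 - 8i + 26j - 32k ≠ -2 + 16i - 38j + 8k = qp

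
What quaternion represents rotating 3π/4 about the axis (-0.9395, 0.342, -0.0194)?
0.3827 - 0.868i + 0.316j - 0.0179k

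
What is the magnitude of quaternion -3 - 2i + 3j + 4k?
√38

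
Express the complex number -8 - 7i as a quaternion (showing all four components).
-8 - 7i + 0j + 0k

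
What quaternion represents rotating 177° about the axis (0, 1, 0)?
0.0262 + 0.9997j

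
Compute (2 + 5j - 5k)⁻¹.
0.037 - 0.0926j + 0.0926k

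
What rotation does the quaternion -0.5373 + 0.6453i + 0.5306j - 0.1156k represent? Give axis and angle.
axis = (0.7651, 0.6291, -0.1371), θ = 245°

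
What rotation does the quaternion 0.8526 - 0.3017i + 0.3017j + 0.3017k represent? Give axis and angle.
axis = (-√3/3, √3/3, √3/3), θ = 63°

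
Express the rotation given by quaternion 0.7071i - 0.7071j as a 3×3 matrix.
[[0, -1, 0], [-1, 0, 0], [0, 0, -1]]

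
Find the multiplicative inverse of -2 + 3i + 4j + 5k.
-0.037 - 0.0556i - 0.0741j - 0.0926k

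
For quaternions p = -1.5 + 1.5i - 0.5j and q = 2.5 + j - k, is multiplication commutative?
No: pq = -3.25 + 4.25i - 1.25j + 3k ≠ -3.25 + 3.25i - 4.25j = qp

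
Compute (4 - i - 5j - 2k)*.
4 + i + 5j + 2k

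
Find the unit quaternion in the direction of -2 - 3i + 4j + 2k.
-0.3482 - 0.5222i + 0.6963j + 0.3482k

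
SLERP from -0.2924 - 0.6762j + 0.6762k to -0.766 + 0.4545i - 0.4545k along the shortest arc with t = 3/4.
0.5838 - 0.4096i - 0.2465j + 0.6562k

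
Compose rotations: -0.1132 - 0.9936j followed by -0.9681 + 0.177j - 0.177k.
0.2855 - 0.1759i + 0.9419j + 0.02k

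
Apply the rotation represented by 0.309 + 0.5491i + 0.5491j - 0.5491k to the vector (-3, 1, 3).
(0.769, -3.824, 1.945)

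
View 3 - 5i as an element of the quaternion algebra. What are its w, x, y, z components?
3 - 5i + 0j + 0k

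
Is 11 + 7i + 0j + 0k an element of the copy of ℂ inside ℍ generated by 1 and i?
Yes. The quaternion 11 + 7i has j- and k-coefficients y = z = 0, so it lies in the complex subalgebra spanned by 1 and i.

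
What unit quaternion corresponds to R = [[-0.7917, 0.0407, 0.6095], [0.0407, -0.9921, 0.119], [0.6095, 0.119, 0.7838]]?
0.3227i + 0.063j + 0.9444k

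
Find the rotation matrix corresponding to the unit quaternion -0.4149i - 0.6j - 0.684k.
[[-0.6557, 0.4979, 0.5676], [0.4979, -0.28, 0.8208], [0.5676, 0.8208, -0.0643]]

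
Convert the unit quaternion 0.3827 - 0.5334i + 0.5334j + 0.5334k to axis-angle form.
axis = (-√3/3, √3/3, √3/3), θ = 3π/4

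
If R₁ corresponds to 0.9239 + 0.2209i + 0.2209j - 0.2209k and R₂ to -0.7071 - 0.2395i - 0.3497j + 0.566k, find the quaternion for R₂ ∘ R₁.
-0.3981 - 0.4253i - 0.4072j + 0.7035k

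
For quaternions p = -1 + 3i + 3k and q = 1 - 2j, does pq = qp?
No: pq = -1 + 9i + 2j - 3k ≠ -1 - 3i + 2j + 9k = qp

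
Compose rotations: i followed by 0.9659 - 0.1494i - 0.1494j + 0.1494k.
0.1494 + 0.9659i + 0.1494j + 0.1494k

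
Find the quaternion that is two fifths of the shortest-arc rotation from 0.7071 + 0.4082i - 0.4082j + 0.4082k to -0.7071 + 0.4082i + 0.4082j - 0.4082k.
0.7719 + 0.084i - 0.4456j + 0.4456k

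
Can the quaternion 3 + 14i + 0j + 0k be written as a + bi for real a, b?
Yes. The quaternion 3 + 14i has j- and k-coefficients y = z = 0, so it lies in the complex subalgebra spanned by 1 and i.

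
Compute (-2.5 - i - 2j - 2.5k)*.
-2.5 + i + 2j + 2.5k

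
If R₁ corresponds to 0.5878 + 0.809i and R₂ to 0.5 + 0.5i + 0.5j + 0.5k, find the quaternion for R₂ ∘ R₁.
-0.1106 + 0.6984i + 0.6984j - 0.1106k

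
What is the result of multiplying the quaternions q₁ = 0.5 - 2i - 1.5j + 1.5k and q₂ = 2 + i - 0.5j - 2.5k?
6 + i - 6.75j + 4.25k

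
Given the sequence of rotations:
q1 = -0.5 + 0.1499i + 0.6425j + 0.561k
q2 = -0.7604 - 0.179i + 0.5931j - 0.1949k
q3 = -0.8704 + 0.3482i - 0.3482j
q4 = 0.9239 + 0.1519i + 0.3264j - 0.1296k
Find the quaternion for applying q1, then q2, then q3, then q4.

q2 · q1 = 0.1353 + 0.4335i - 0.7139j - 0.533k
q3 · q2 · q1 = -0.5173 - 0.1446i + 0.7599j + 0.3663k
q4 · q3 · q2 · q1 = -0.6565 + 0.0059i + 0.4963j + 0.5681k
-0.6565 + 0.0059i + 0.4963j + 0.5681k


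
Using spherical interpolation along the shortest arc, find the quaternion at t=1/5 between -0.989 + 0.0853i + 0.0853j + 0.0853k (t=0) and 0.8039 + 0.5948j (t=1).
-0.9932 + 0.0705i - 0.0593j + 0.0705k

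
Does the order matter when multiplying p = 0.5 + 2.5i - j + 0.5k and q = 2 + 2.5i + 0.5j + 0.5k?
Yes: pq = -5 + 5.5i - 1.75j + 5k ≠ -5 + 7i - 1.75j - 2.5k = qp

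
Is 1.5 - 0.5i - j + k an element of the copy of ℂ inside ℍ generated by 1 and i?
No. The quaternion 1.5 - 0.5i - j + k has j-coefficient y = -1 and k-coefficient z = 1, not both zero, so it does not lie in the complex subalgebra spanned by 1 and i.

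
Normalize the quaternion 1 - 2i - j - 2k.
0.3162 - 0.6325i - 0.3162j - 0.6325k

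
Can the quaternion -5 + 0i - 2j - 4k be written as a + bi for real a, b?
No. The quaternion -5 - 2j - 4k has j-coefficient y = -2 and k-coefficient z = -4, not both zero, so it does not lie in the complex subalgebra spanned by 1 and i.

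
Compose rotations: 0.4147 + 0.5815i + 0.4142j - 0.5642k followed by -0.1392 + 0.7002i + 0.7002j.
-0.7549 - 0.1856i + 0.6278j - 0.0386k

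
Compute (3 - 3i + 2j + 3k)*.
3 + 3i - 2j - 3k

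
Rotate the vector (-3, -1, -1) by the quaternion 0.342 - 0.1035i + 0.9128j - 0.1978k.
(1.622, 0.363, 2.87)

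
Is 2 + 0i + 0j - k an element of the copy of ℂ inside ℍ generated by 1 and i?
No. The quaternion 2 - k has j-coefficient y = 0 and k-coefficient z = -1, not both zero, so it does not lie in the complex subalgebra spanned by 1 and i.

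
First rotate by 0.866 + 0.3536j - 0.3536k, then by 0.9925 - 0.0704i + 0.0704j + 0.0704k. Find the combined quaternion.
0.8595 - 0.1108i + 0.387j - 0.3149k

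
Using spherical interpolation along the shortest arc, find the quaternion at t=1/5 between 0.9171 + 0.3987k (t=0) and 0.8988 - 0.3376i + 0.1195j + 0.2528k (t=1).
0.9246 - 0.0692i + 0.0245j + 0.3737k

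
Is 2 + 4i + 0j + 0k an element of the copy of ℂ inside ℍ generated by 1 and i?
Yes. The quaternion 2 + 4i has j- and k-coefficients y = z = 0, so it lies in the complex subalgebra spanned by 1 and i.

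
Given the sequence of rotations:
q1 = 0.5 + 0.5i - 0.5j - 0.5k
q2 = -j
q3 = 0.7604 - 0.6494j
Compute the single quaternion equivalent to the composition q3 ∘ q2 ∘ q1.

q2 · q1 = -0.5 + 0.5i - 0.5j + 0.5k
q3 · q2 · q1 = -0.7049 + 0.0555i - 0.0555j + 0.7049k
-0.7049 + 0.0555i - 0.0555j + 0.7049k


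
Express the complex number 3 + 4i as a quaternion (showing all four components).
3 + 4i + 0j + 0k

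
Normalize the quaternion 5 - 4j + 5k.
0.6155 - 0.4924j + 0.6155k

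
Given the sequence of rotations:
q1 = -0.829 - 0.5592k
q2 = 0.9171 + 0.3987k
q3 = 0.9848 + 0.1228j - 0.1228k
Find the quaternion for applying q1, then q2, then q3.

q2 · q1 = -0.5373 - 0.8434k
q3 · q2 · q1 = -0.6327 - 0.1036i - 0.066j - 0.7646k
-0.6327 - 0.1036i - 0.066j - 0.7646k


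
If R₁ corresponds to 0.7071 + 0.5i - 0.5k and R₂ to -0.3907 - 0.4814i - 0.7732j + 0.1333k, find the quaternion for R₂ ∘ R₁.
0.0311 - 0.1491i - 0.7208j + 0.6762k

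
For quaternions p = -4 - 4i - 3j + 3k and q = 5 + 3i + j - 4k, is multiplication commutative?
No: pq = 7 - 23i - 26j + 36k ≠ 7 - 41i - 12j + 26k = qp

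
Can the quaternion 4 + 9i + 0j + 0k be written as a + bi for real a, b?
Yes. The quaternion 4 + 9i has j- and k-coefficients y = z = 0, so it lies in the complex subalgebra spanned by 1 and i.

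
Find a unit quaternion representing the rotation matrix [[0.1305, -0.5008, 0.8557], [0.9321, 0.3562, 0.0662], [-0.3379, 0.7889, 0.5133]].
0.7071 + 0.2555i + 0.422j + 0.5066k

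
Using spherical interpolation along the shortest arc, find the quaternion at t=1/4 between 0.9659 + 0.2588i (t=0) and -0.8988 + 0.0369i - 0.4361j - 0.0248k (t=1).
0.9754 + 0.1887i + 0.1141j + 0.0065k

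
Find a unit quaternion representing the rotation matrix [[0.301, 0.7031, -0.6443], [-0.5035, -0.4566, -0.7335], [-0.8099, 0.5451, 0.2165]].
0.515 + 0.6207i + 0.0804j - 0.5857k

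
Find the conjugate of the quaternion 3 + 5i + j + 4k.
3 - 5i - j - 4k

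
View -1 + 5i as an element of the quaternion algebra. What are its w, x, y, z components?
-1 + 5i + 0j + 0k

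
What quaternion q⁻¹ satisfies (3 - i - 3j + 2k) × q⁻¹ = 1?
0.1304 + 0.0435i + 0.1304j - 0.087k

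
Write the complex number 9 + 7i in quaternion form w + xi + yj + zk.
9 + 7i + 0j + 0k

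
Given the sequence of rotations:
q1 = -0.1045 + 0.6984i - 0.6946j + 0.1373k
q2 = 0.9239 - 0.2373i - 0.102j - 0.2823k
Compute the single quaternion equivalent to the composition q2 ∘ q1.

q2 · q1 = 0.0371 + 0.46i - 0.7957j + 0.3924k
0.0371 + 0.46i - 0.7957j + 0.3924k


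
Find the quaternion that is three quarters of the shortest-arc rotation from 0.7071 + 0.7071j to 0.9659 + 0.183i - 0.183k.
0.9589 + 0.1444i + 0.1968j - 0.1444k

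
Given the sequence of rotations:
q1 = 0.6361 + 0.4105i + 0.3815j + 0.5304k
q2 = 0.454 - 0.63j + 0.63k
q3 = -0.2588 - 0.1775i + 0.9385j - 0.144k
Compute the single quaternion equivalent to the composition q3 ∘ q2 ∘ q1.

q2 · q1 = 0.195 - 0.3881i + 0.0311j + 0.9002k
q3 · q2 · q1 = -0.0189 + 0.9151i + 0.3906j + 0.0977k
-0.0189 + 0.9151i + 0.3906j + 0.0977k


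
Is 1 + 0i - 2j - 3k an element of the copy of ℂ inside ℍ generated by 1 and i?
No. The quaternion 1 - 2j - 3k has j-coefficient y = -2 and k-coefficient z = -3, not both zero, so it does not lie in the complex subalgebra spanned by 1 and i.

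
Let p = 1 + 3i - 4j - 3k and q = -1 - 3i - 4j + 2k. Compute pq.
-2 - 26i + 3j - 19k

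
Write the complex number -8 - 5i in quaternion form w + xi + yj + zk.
-8 - 5i + 0j + 0k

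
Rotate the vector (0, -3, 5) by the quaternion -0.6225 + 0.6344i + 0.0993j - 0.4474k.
(-2.163, 4.121, 3.513)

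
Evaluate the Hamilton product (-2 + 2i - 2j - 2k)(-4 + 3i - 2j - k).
-4 - 16i + 8j + 12k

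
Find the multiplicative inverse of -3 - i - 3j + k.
-0.15 + 0.05i + 0.15j - 0.05k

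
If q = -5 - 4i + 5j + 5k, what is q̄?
-5 + 4i - 5j - 5k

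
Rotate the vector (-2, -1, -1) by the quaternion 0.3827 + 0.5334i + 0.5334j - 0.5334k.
(-0.54, 0.794, 2.253)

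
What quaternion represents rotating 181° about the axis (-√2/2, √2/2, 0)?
-0.0087 - 0.7071i + 0.7071j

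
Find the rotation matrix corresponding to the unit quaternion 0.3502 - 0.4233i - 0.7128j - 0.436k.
[[-0.3964, 0.9088, -0.1301], [0.2981, 0.2614, 0.918], [0.8684, 0.3251, -0.3745]]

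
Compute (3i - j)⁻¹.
-0.3i + 0.1j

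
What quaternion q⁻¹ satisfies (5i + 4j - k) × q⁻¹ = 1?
-0.119i - 0.0952j + 0.0238k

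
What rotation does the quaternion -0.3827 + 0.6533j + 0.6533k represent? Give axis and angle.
axis = (0, √2/2, √2/2), θ = 5π/4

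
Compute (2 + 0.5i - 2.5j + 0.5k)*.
2 - 0.5i + 2.5j - 0.5k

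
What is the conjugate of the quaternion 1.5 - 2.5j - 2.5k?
1.5 + 2.5j + 2.5k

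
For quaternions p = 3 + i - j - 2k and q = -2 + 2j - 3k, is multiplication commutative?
No: pq = -10 + 5i + 11j - 3k ≠ -10 - 9i + 5j - 7k = qp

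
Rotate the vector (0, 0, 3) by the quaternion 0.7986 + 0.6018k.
(0, 0, 3)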